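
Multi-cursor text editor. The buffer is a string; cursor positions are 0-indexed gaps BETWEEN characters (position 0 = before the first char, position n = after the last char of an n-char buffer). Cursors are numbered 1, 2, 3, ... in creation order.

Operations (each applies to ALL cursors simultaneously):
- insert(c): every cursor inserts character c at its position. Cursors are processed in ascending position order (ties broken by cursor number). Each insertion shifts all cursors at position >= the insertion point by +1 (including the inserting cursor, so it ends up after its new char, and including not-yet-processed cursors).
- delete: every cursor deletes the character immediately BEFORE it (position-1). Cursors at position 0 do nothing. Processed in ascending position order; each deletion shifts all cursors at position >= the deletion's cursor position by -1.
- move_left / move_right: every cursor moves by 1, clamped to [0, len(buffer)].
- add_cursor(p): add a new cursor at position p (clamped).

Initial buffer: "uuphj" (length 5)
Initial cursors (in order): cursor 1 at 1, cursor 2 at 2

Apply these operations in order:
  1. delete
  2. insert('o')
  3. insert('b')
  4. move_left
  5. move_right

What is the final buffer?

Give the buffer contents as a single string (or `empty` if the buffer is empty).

After op 1 (delete): buffer="phj" (len 3), cursors c1@0 c2@0, authorship ...
After op 2 (insert('o')): buffer="oophj" (len 5), cursors c1@2 c2@2, authorship 12...
After op 3 (insert('b')): buffer="oobbphj" (len 7), cursors c1@4 c2@4, authorship 1212...
After op 4 (move_left): buffer="oobbphj" (len 7), cursors c1@3 c2@3, authorship 1212...
After op 5 (move_right): buffer="oobbphj" (len 7), cursors c1@4 c2@4, authorship 1212...

Answer: oobbphj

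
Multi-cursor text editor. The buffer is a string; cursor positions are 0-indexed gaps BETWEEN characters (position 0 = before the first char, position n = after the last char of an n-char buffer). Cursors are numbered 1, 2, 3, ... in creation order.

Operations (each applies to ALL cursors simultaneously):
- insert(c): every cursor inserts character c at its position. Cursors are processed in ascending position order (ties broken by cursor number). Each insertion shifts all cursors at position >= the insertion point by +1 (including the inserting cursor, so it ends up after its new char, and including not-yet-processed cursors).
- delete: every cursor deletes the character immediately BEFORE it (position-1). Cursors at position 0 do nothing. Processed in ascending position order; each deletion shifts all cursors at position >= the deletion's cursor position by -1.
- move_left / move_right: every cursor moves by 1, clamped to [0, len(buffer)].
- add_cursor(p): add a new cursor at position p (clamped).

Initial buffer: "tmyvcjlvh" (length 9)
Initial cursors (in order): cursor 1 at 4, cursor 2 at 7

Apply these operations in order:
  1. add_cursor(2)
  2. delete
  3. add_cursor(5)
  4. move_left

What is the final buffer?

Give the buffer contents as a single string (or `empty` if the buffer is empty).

Answer: tycjvh

Derivation:
After op 1 (add_cursor(2)): buffer="tmyvcjlvh" (len 9), cursors c3@2 c1@4 c2@7, authorship .........
After op 2 (delete): buffer="tycjvh" (len 6), cursors c3@1 c1@2 c2@4, authorship ......
After op 3 (add_cursor(5)): buffer="tycjvh" (len 6), cursors c3@1 c1@2 c2@4 c4@5, authorship ......
After op 4 (move_left): buffer="tycjvh" (len 6), cursors c3@0 c1@1 c2@3 c4@4, authorship ......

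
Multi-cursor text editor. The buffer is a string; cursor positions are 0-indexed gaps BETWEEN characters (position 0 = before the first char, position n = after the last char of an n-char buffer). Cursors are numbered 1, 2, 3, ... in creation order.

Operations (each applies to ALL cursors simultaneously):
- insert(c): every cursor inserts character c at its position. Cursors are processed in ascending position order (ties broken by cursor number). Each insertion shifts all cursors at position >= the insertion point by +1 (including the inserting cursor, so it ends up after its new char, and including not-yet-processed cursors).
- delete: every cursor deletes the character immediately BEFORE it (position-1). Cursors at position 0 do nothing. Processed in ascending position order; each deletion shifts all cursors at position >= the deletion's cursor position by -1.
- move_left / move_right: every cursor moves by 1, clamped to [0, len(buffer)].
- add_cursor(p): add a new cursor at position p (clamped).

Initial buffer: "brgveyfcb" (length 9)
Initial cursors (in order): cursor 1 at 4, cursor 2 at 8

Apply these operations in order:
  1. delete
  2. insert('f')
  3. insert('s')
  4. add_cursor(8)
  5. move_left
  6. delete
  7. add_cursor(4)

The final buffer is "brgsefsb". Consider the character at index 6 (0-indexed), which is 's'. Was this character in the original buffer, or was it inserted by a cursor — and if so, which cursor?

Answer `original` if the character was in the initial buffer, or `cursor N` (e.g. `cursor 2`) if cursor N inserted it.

After op 1 (delete): buffer="brgeyfb" (len 7), cursors c1@3 c2@6, authorship .......
After op 2 (insert('f')): buffer="brgfeyffb" (len 9), cursors c1@4 c2@8, authorship ...1...2.
After op 3 (insert('s')): buffer="brgfseyffsb" (len 11), cursors c1@5 c2@10, authorship ...11...22.
After op 4 (add_cursor(8)): buffer="brgfseyffsb" (len 11), cursors c1@5 c3@8 c2@10, authorship ...11...22.
After op 5 (move_left): buffer="brgfseyffsb" (len 11), cursors c1@4 c3@7 c2@9, authorship ...11...22.
After op 6 (delete): buffer="brgsefsb" (len 8), cursors c1@3 c3@5 c2@6, authorship ...1..2.
After op 7 (add_cursor(4)): buffer="brgsefsb" (len 8), cursors c1@3 c4@4 c3@5 c2@6, authorship ...1..2.
Authorship (.=original, N=cursor N): . . . 1 . . 2 .
Index 6: author = 2

Answer: cursor 2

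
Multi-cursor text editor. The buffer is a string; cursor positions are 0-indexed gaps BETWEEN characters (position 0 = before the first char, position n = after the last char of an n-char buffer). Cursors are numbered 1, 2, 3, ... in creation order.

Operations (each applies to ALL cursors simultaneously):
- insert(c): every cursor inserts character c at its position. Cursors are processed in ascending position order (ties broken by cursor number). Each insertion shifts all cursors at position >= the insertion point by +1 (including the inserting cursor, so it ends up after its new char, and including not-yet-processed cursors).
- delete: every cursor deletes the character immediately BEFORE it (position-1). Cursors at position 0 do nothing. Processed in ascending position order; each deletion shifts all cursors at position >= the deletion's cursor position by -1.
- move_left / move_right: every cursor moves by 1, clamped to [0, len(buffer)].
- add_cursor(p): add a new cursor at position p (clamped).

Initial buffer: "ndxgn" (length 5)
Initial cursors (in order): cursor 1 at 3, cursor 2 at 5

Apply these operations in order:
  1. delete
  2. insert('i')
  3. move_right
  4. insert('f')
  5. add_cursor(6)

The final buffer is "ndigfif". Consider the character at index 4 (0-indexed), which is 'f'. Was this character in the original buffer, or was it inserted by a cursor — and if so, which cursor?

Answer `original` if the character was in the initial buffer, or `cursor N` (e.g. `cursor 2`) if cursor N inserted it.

After op 1 (delete): buffer="ndg" (len 3), cursors c1@2 c2@3, authorship ...
After op 2 (insert('i')): buffer="ndigi" (len 5), cursors c1@3 c2@5, authorship ..1.2
After op 3 (move_right): buffer="ndigi" (len 5), cursors c1@4 c2@5, authorship ..1.2
After op 4 (insert('f')): buffer="ndigfif" (len 7), cursors c1@5 c2@7, authorship ..1.122
After op 5 (add_cursor(6)): buffer="ndigfif" (len 7), cursors c1@5 c3@6 c2@7, authorship ..1.122
Authorship (.=original, N=cursor N): . . 1 . 1 2 2
Index 4: author = 1

Answer: cursor 1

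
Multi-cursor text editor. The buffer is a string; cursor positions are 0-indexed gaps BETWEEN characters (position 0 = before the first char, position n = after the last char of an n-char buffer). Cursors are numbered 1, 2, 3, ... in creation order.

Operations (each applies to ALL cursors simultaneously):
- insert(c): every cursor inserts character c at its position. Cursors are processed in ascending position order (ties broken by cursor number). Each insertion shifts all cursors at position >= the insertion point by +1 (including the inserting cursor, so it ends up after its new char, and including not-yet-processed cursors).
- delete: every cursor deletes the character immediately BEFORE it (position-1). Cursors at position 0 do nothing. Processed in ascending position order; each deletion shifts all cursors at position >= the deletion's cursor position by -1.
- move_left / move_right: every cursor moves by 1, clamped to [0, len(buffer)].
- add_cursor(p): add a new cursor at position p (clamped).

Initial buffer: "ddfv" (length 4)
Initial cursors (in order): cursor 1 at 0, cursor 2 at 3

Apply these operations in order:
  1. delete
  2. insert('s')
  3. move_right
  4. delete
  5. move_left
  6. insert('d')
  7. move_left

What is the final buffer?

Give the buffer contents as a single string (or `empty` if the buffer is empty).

After op 1 (delete): buffer="ddv" (len 3), cursors c1@0 c2@2, authorship ...
After op 2 (insert('s')): buffer="sddsv" (len 5), cursors c1@1 c2@4, authorship 1..2.
After op 3 (move_right): buffer="sddsv" (len 5), cursors c1@2 c2@5, authorship 1..2.
After op 4 (delete): buffer="sds" (len 3), cursors c1@1 c2@3, authorship 1.2
After op 5 (move_left): buffer="sds" (len 3), cursors c1@0 c2@2, authorship 1.2
After op 6 (insert('d')): buffer="dsdds" (len 5), cursors c1@1 c2@4, authorship 11.22
After op 7 (move_left): buffer="dsdds" (len 5), cursors c1@0 c2@3, authorship 11.22

Answer: dsdds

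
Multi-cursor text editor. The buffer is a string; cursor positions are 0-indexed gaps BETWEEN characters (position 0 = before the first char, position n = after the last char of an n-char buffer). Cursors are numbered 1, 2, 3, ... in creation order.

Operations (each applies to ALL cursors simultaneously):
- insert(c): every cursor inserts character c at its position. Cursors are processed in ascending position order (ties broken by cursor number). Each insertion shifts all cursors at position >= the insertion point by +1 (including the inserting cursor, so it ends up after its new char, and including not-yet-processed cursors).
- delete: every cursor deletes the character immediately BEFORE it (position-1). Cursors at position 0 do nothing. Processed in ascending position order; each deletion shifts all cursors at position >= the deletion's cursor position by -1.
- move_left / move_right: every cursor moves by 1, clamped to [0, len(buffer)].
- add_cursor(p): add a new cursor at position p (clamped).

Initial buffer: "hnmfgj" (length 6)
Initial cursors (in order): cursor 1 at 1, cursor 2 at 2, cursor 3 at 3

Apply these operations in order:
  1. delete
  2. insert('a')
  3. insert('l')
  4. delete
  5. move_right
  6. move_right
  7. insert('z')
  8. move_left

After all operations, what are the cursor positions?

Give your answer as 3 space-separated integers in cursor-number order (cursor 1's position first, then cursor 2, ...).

Answer: 7 7 7

Derivation:
After op 1 (delete): buffer="fgj" (len 3), cursors c1@0 c2@0 c3@0, authorship ...
After op 2 (insert('a')): buffer="aaafgj" (len 6), cursors c1@3 c2@3 c3@3, authorship 123...
After op 3 (insert('l')): buffer="aaalllfgj" (len 9), cursors c1@6 c2@6 c3@6, authorship 123123...
After op 4 (delete): buffer="aaafgj" (len 6), cursors c1@3 c2@3 c3@3, authorship 123...
After op 5 (move_right): buffer="aaafgj" (len 6), cursors c1@4 c2@4 c3@4, authorship 123...
After op 6 (move_right): buffer="aaafgj" (len 6), cursors c1@5 c2@5 c3@5, authorship 123...
After op 7 (insert('z')): buffer="aaafgzzzj" (len 9), cursors c1@8 c2@8 c3@8, authorship 123..123.
After op 8 (move_left): buffer="aaafgzzzj" (len 9), cursors c1@7 c2@7 c3@7, authorship 123..123.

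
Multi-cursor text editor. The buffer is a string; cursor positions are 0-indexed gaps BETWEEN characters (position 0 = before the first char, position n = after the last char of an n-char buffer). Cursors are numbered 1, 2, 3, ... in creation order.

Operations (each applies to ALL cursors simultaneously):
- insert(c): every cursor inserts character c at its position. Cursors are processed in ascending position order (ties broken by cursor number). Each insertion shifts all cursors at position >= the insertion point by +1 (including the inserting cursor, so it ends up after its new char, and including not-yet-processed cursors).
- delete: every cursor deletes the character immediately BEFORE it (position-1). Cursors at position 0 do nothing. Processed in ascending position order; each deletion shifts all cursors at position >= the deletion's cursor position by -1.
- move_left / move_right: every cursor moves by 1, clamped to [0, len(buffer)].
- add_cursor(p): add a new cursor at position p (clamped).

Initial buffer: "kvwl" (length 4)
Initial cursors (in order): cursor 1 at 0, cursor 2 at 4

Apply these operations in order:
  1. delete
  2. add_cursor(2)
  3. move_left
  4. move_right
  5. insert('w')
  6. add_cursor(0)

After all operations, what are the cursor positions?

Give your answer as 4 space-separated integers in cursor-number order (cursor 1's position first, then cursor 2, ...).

After op 1 (delete): buffer="kvw" (len 3), cursors c1@0 c2@3, authorship ...
After op 2 (add_cursor(2)): buffer="kvw" (len 3), cursors c1@0 c3@2 c2@3, authorship ...
After op 3 (move_left): buffer="kvw" (len 3), cursors c1@0 c3@1 c2@2, authorship ...
After op 4 (move_right): buffer="kvw" (len 3), cursors c1@1 c3@2 c2@3, authorship ...
After op 5 (insert('w')): buffer="kwvwww" (len 6), cursors c1@2 c3@4 c2@6, authorship .1.3.2
After op 6 (add_cursor(0)): buffer="kwvwww" (len 6), cursors c4@0 c1@2 c3@4 c2@6, authorship .1.3.2

Answer: 2 6 4 0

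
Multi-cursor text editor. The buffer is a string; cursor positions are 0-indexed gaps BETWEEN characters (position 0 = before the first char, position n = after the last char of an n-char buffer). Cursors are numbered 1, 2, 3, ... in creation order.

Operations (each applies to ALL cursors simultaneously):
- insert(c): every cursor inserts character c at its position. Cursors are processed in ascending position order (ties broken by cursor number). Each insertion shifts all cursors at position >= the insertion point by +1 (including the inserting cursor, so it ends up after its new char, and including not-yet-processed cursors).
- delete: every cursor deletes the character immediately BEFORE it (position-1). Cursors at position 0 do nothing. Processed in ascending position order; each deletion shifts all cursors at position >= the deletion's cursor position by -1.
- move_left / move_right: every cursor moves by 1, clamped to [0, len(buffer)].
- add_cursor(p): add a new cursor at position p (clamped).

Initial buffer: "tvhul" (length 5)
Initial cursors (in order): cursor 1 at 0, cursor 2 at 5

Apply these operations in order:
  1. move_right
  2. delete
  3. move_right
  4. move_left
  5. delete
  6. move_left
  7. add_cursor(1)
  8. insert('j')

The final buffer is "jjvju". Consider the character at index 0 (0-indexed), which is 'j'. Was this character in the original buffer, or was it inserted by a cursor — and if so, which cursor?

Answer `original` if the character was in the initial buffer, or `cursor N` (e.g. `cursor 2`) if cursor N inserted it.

Answer: cursor 1

Derivation:
After op 1 (move_right): buffer="tvhul" (len 5), cursors c1@1 c2@5, authorship .....
After op 2 (delete): buffer="vhu" (len 3), cursors c1@0 c2@3, authorship ...
After op 3 (move_right): buffer="vhu" (len 3), cursors c1@1 c2@3, authorship ...
After op 4 (move_left): buffer="vhu" (len 3), cursors c1@0 c2@2, authorship ...
After op 5 (delete): buffer="vu" (len 2), cursors c1@0 c2@1, authorship ..
After op 6 (move_left): buffer="vu" (len 2), cursors c1@0 c2@0, authorship ..
After op 7 (add_cursor(1)): buffer="vu" (len 2), cursors c1@0 c2@0 c3@1, authorship ..
After op 8 (insert('j')): buffer="jjvju" (len 5), cursors c1@2 c2@2 c3@4, authorship 12.3.
Authorship (.=original, N=cursor N): 1 2 . 3 .
Index 0: author = 1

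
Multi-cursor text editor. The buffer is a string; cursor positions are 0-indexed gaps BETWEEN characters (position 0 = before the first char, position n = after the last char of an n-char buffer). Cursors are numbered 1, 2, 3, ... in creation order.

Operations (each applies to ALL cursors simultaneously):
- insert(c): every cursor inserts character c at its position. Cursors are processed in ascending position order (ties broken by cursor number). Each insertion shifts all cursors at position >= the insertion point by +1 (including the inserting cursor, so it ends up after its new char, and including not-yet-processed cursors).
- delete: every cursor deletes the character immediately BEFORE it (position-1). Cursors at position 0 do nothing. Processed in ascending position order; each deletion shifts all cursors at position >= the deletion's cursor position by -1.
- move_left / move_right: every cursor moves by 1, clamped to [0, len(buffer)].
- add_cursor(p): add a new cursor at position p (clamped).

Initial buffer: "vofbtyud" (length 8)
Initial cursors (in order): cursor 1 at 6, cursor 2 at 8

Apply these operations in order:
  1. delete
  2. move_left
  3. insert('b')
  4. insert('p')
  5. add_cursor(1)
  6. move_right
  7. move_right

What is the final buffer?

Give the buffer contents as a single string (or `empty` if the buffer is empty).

After op 1 (delete): buffer="vofbtu" (len 6), cursors c1@5 c2@6, authorship ......
After op 2 (move_left): buffer="vofbtu" (len 6), cursors c1@4 c2@5, authorship ......
After op 3 (insert('b')): buffer="vofbbtbu" (len 8), cursors c1@5 c2@7, authorship ....1.2.
After op 4 (insert('p')): buffer="vofbbptbpu" (len 10), cursors c1@6 c2@9, authorship ....11.22.
After op 5 (add_cursor(1)): buffer="vofbbptbpu" (len 10), cursors c3@1 c1@6 c2@9, authorship ....11.22.
After op 6 (move_right): buffer="vofbbptbpu" (len 10), cursors c3@2 c1@7 c2@10, authorship ....11.22.
After op 7 (move_right): buffer="vofbbptbpu" (len 10), cursors c3@3 c1@8 c2@10, authorship ....11.22.

Answer: vofbbptbpu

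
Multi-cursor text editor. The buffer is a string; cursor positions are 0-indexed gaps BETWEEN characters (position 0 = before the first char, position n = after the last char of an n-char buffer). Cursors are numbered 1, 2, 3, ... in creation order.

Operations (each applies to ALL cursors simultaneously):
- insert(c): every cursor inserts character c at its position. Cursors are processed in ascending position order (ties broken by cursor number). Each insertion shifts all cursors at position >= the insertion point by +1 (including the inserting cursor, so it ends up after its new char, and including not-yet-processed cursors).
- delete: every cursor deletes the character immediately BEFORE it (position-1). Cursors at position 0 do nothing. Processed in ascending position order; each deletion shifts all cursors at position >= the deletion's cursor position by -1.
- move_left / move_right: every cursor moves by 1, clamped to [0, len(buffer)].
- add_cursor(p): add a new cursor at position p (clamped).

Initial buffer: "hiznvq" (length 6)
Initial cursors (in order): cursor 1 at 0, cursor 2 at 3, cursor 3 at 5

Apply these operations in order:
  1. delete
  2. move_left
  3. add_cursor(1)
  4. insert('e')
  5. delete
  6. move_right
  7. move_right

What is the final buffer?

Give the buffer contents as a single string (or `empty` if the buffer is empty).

Answer: hinq

Derivation:
After op 1 (delete): buffer="hinq" (len 4), cursors c1@0 c2@2 c3@3, authorship ....
After op 2 (move_left): buffer="hinq" (len 4), cursors c1@0 c2@1 c3@2, authorship ....
After op 3 (add_cursor(1)): buffer="hinq" (len 4), cursors c1@0 c2@1 c4@1 c3@2, authorship ....
After op 4 (insert('e')): buffer="eheeienq" (len 8), cursors c1@1 c2@4 c4@4 c3@6, authorship 1.24.3..
After op 5 (delete): buffer="hinq" (len 4), cursors c1@0 c2@1 c4@1 c3@2, authorship ....
After op 6 (move_right): buffer="hinq" (len 4), cursors c1@1 c2@2 c4@2 c3@3, authorship ....
After op 7 (move_right): buffer="hinq" (len 4), cursors c1@2 c2@3 c4@3 c3@4, authorship ....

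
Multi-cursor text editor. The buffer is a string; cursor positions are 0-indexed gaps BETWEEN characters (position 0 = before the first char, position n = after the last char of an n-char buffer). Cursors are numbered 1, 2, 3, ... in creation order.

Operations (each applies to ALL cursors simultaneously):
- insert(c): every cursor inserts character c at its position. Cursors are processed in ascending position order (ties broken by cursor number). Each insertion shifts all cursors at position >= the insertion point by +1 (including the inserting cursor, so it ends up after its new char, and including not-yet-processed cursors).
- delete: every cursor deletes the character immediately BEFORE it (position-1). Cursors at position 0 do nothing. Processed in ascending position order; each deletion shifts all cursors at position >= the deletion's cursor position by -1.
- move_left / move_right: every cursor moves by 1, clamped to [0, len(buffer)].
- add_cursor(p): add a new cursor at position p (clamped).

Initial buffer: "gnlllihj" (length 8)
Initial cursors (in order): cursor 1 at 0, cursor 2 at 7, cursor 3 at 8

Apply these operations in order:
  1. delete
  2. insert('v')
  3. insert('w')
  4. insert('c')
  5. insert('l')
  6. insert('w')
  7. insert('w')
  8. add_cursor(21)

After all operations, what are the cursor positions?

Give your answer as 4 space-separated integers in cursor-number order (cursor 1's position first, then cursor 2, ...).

Answer: 6 24 24 21

Derivation:
After op 1 (delete): buffer="gnllli" (len 6), cursors c1@0 c2@6 c3@6, authorship ......
After op 2 (insert('v')): buffer="vgnlllivv" (len 9), cursors c1@1 c2@9 c3@9, authorship 1......23
After op 3 (insert('w')): buffer="vwgnlllivvww" (len 12), cursors c1@2 c2@12 c3@12, authorship 11......2323
After op 4 (insert('c')): buffer="vwcgnlllivvwwcc" (len 15), cursors c1@3 c2@15 c3@15, authorship 111......232323
After op 5 (insert('l')): buffer="vwclgnlllivvwwccll" (len 18), cursors c1@4 c2@18 c3@18, authorship 1111......23232323
After op 6 (insert('w')): buffer="vwclwgnlllivvwwccllww" (len 21), cursors c1@5 c2@21 c3@21, authorship 11111......2323232323
After op 7 (insert('w')): buffer="vwclwwgnlllivvwwccllwwww" (len 24), cursors c1@6 c2@24 c3@24, authorship 111111......232323232323
After op 8 (add_cursor(21)): buffer="vwclwwgnlllivvwwccllwwww" (len 24), cursors c1@6 c4@21 c2@24 c3@24, authorship 111111......232323232323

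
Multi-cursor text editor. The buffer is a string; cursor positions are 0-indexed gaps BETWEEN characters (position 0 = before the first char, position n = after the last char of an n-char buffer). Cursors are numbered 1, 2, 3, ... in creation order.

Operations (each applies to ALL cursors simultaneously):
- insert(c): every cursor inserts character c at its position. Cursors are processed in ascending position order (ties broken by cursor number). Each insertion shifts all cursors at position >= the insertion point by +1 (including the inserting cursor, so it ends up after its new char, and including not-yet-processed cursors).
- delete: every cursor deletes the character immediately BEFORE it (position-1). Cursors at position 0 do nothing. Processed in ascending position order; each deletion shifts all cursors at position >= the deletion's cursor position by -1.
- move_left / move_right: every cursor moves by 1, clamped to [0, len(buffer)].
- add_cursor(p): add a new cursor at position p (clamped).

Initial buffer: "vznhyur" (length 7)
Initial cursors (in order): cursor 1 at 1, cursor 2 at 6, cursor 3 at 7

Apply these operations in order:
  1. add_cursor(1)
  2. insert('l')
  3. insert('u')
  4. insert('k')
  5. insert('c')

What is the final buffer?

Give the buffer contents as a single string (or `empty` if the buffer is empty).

After op 1 (add_cursor(1)): buffer="vznhyur" (len 7), cursors c1@1 c4@1 c2@6 c3@7, authorship .......
After op 2 (insert('l')): buffer="vllznhyulrl" (len 11), cursors c1@3 c4@3 c2@9 c3@11, authorship .14.....2.3
After op 3 (insert('u')): buffer="vlluuznhyulurlu" (len 15), cursors c1@5 c4@5 c2@12 c3@15, authorship .1414.....22.33
After op 4 (insert('k')): buffer="vlluukkznhyulukrluk" (len 19), cursors c1@7 c4@7 c2@15 c3@19, authorship .141414.....222.333
After op 5 (insert('c')): buffer="vlluukkccznhyulukcrlukc" (len 23), cursors c1@9 c4@9 c2@18 c3@23, authorship .14141414.....2222.3333

Answer: vlluukkccznhyulukcrlukc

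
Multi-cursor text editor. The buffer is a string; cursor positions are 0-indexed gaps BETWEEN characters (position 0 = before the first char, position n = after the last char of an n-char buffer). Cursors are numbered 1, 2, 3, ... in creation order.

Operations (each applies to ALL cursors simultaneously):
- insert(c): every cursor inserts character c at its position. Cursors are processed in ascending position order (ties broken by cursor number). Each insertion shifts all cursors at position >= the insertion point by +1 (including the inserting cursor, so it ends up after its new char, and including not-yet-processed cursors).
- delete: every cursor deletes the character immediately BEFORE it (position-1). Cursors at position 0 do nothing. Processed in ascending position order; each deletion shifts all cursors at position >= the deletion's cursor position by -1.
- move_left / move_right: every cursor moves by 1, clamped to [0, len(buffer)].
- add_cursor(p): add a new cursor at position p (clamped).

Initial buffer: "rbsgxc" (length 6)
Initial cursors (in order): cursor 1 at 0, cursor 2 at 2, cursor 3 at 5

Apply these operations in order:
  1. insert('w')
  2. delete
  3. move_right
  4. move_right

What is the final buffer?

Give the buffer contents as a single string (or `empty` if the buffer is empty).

Answer: rbsgxc

Derivation:
After op 1 (insert('w')): buffer="wrbwsgxwc" (len 9), cursors c1@1 c2@4 c3@8, authorship 1..2...3.
After op 2 (delete): buffer="rbsgxc" (len 6), cursors c1@0 c2@2 c3@5, authorship ......
After op 3 (move_right): buffer="rbsgxc" (len 6), cursors c1@1 c2@3 c3@6, authorship ......
After op 4 (move_right): buffer="rbsgxc" (len 6), cursors c1@2 c2@4 c3@6, authorship ......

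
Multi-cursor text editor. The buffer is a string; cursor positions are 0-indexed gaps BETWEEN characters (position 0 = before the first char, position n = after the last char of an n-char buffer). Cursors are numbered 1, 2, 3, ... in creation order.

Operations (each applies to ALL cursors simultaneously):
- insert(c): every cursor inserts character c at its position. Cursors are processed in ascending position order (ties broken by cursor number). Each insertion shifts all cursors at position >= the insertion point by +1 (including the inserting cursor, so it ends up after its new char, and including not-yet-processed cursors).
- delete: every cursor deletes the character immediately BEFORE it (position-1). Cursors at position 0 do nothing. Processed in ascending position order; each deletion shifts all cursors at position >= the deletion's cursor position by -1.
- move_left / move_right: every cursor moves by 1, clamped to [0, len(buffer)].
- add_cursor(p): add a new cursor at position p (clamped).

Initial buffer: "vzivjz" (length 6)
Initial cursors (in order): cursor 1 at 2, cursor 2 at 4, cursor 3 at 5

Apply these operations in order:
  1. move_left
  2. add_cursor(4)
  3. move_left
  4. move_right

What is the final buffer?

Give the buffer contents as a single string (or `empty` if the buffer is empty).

After op 1 (move_left): buffer="vzivjz" (len 6), cursors c1@1 c2@3 c3@4, authorship ......
After op 2 (add_cursor(4)): buffer="vzivjz" (len 6), cursors c1@1 c2@3 c3@4 c4@4, authorship ......
After op 3 (move_left): buffer="vzivjz" (len 6), cursors c1@0 c2@2 c3@3 c4@3, authorship ......
After op 4 (move_right): buffer="vzivjz" (len 6), cursors c1@1 c2@3 c3@4 c4@4, authorship ......

Answer: vzivjz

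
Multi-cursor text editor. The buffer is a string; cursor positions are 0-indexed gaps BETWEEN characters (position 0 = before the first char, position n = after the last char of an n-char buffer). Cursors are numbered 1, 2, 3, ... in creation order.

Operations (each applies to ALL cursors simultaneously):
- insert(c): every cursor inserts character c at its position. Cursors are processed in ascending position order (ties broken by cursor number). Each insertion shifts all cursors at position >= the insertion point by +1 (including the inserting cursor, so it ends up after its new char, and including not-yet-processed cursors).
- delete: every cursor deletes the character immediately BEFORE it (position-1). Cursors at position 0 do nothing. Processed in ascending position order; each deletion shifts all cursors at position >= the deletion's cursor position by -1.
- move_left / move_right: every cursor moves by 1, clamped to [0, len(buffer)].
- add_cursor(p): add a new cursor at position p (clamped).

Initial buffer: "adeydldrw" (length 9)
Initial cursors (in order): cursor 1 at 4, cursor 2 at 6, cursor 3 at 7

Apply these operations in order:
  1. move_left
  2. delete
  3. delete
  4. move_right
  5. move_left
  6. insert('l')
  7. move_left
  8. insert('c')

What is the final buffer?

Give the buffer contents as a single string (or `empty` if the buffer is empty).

Answer: llcccldrw

Derivation:
After op 1 (move_left): buffer="adeydldrw" (len 9), cursors c1@3 c2@5 c3@6, authorship .........
After op 2 (delete): buffer="adydrw" (len 6), cursors c1@2 c2@3 c3@3, authorship ......
After op 3 (delete): buffer="drw" (len 3), cursors c1@0 c2@0 c3@0, authorship ...
After op 4 (move_right): buffer="drw" (len 3), cursors c1@1 c2@1 c3@1, authorship ...
After op 5 (move_left): buffer="drw" (len 3), cursors c1@0 c2@0 c3@0, authorship ...
After op 6 (insert('l')): buffer="llldrw" (len 6), cursors c1@3 c2@3 c3@3, authorship 123...
After op 7 (move_left): buffer="llldrw" (len 6), cursors c1@2 c2@2 c3@2, authorship 123...
After op 8 (insert('c')): buffer="llcccldrw" (len 9), cursors c1@5 c2@5 c3@5, authorship 121233...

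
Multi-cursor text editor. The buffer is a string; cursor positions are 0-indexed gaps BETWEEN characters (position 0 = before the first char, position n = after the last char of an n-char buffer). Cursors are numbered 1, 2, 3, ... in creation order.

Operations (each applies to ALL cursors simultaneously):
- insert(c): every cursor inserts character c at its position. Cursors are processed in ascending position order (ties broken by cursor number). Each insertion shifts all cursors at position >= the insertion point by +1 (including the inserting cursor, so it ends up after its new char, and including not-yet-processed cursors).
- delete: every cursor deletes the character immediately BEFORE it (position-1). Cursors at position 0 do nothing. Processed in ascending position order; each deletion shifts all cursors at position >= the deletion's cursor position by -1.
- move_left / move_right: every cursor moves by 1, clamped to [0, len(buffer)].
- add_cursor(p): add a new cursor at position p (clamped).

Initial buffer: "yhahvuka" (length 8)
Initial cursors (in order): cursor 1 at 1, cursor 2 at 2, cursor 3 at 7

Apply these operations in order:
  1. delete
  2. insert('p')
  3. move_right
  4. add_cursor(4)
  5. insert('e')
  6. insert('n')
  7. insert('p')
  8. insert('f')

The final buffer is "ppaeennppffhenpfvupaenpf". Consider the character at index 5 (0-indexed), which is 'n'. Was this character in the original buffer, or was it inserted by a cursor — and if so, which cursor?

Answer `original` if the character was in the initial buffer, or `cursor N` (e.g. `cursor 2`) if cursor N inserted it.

After op 1 (delete): buffer="ahvua" (len 5), cursors c1@0 c2@0 c3@4, authorship .....
After op 2 (insert('p')): buffer="ppahvupa" (len 8), cursors c1@2 c2@2 c3@7, authorship 12....3.
After op 3 (move_right): buffer="ppahvupa" (len 8), cursors c1@3 c2@3 c3@8, authorship 12....3.
After op 4 (add_cursor(4)): buffer="ppahvupa" (len 8), cursors c1@3 c2@3 c4@4 c3@8, authorship 12....3.
After op 5 (insert('e')): buffer="ppaeehevupae" (len 12), cursors c1@5 c2@5 c4@7 c3@12, authorship 12.12.4..3.3
After op 6 (insert('n')): buffer="ppaeennhenvupaen" (len 16), cursors c1@7 c2@7 c4@10 c3@16, authorship 12.1212.44..3.33
After op 7 (insert('p')): buffer="ppaeennpphenpvupaenp" (len 20), cursors c1@9 c2@9 c4@13 c3@20, authorship 12.121212.444..3.333
After op 8 (insert('f')): buffer="ppaeennppffhenpfvupaenpf" (len 24), cursors c1@11 c2@11 c4@16 c3@24, authorship 12.12121212.4444..3.3333
Authorship (.=original, N=cursor N): 1 2 . 1 2 1 2 1 2 1 2 . 4 4 4 4 . . 3 . 3 3 3 3
Index 5: author = 1

Answer: cursor 1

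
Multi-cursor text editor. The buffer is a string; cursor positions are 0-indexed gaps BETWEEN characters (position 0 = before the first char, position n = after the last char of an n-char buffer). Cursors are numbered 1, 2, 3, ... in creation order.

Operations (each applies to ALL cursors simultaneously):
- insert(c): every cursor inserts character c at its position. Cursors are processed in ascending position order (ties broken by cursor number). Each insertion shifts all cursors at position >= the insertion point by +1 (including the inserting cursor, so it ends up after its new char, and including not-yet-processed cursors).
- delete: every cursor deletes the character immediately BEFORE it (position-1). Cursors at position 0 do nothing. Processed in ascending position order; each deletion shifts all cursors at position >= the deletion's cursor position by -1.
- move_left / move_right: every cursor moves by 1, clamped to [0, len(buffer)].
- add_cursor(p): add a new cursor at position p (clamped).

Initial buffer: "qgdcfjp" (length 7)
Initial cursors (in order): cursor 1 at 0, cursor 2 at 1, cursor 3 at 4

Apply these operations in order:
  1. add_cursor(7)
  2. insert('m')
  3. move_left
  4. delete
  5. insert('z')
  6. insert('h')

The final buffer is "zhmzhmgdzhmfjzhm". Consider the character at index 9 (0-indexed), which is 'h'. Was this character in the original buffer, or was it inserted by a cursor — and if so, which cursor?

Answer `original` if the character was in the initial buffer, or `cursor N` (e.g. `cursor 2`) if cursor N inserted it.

Answer: cursor 3

Derivation:
After op 1 (add_cursor(7)): buffer="qgdcfjp" (len 7), cursors c1@0 c2@1 c3@4 c4@7, authorship .......
After op 2 (insert('m')): buffer="mqmgdcmfjpm" (len 11), cursors c1@1 c2@3 c3@7 c4@11, authorship 1.2...3...4
After op 3 (move_left): buffer="mqmgdcmfjpm" (len 11), cursors c1@0 c2@2 c3@6 c4@10, authorship 1.2...3...4
After op 4 (delete): buffer="mmgdmfjm" (len 8), cursors c1@0 c2@1 c3@4 c4@7, authorship 12..3..4
After op 5 (insert('z')): buffer="zmzmgdzmfjzm" (len 12), cursors c1@1 c2@3 c3@7 c4@11, authorship 1122..33..44
After op 6 (insert('h')): buffer="zhmzhmgdzhmfjzhm" (len 16), cursors c1@2 c2@5 c3@10 c4@15, authorship 111222..333..444
Authorship (.=original, N=cursor N): 1 1 1 2 2 2 . . 3 3 3 . . 4 4 4
Index 9: author = 3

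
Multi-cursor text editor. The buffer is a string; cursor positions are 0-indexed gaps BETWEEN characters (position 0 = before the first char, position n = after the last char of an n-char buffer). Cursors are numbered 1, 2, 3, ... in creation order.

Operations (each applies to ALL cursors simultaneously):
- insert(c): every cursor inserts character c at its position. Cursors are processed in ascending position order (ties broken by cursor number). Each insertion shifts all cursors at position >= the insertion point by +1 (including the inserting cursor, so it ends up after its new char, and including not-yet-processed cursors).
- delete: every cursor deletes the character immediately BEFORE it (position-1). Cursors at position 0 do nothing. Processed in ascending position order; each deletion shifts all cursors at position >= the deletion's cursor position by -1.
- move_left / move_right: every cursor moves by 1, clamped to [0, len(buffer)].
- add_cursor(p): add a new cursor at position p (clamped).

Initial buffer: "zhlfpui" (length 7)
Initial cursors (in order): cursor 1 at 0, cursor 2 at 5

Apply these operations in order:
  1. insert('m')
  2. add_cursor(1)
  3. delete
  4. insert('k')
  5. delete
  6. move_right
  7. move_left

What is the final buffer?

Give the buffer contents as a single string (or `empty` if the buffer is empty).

Answer: zhlfpui

Derivation:
After op 1 (insert('m')): buffer="mzhlfpmui" (len 9), cursors c1@1 c2@7, authorship 1.....2..
After op 2 (add_cursor(1)): buffer="mzhlfpmui" (len 9), cursors c1@1 c3@1 c2@7, authorship 1.....2..
After op 3 (delete): buffer="zhlfpui" (len 7), cursors c1@0 c3@0 c2@5, authorship .......
After op 4 (insert('k')): buffer="kkzhlfpkui" (len 10), cursors c1@2 c3@2 c2@8, authorship 13.....2..
After op 5 (delete): buffer="zhlfpui" (len 7), cursors c1@0 c3@0 c2@5, authorship .......
After op 6 (move_right): buffer="zhlfpui" (len 7), cursors c1@1 c3@1 c2@6, authorship .......
After op 7 (move_left): buffer="zhlfpui" (len 7), cursors c1@0 c3@0 c2@5, authorship .......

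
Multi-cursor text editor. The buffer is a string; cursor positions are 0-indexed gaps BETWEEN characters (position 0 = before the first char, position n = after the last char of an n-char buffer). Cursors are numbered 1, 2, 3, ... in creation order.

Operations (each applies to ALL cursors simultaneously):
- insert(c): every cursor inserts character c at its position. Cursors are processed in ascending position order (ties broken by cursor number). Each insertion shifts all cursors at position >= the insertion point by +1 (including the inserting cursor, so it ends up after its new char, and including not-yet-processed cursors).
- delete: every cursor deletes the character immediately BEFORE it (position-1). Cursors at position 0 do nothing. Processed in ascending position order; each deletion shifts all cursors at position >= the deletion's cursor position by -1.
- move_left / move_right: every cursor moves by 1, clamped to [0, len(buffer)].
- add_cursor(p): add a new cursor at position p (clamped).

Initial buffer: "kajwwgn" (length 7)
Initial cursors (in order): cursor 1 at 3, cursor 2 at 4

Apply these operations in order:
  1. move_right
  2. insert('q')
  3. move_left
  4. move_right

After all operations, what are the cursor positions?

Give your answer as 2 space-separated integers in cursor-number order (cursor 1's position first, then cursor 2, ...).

After op 1 (move_right): buffer="kajwwgn" (len 7), cursors c1@4 c2@5, authorship .......
After op 2 (insert('q')): buffer="kajwqwqgn" (len 9), cursors c1@5 c2@7, authorship ....1.2..
After op 3 (move_left): buffer="kajwqwqgn" (len 9), cursors c1@4 c2@6, authorship ....1.2..
After op 4 (move_right): buffer="kajwqwqgn" (len 9), cursors c1@5 c2@7, authorship ....1.2..

Answer: 5 7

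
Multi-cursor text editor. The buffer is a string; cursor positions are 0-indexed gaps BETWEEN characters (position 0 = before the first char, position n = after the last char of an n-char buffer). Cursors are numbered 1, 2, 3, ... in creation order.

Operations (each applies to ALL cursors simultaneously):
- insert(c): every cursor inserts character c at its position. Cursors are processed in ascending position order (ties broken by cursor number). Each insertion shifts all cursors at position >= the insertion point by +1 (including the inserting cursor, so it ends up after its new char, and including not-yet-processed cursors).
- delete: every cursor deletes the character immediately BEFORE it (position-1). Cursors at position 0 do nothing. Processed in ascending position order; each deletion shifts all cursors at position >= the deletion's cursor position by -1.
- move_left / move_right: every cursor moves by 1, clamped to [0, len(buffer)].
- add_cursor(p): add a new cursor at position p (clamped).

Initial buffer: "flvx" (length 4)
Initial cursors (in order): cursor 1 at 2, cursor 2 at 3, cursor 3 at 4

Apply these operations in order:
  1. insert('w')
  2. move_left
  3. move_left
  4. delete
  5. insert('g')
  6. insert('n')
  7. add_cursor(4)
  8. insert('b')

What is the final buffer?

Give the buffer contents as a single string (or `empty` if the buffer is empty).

Answer: gnblgbnbvgnbxw

Derivation:
After op 1 (insert('w')): buffer="flwvwxw" (len 7), cursors c1@3 c2@5 c3@7, authorship ..1.2.3
After op 2 (move_left): buffer="flwvwxw" (len 7), cursors c1@2 c2@4 c3@6, authorship ..1.2.3
After op 3 (move_left): buffer="flwvwxw" (len 7), cursors c1@1 c2@3 c3@5, authorship ..1.2.3
After op 4 (delete): buffer="lvxw" (len 4), cursors c1@0 c2@1 c3@2, authorship ...3
After op 5 (insert('g')): buffer="glgvgxw" (len 7), cursors c1@1 c2@3 c3@5, authorship 1.2.3.3
After op 6 (insert('n')): buffer="gnlgnvgnxw" (len 10), cursors c1@2 c2@5 c3@8, authorship 11.22.33.3
After op 7 (add_cursor(4)): buffer="gnlgnvgnxw" (len 10), cursors c1@2 c4@4 c2@5 c3@8, authorship 11.22.33.3
After op 8 (insert('b')): buffer="gnblgbnbvgnbxw" (len 14), cursors c1@3 c4@6 c2@8 c3@12, authorship 111.2422.333.3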